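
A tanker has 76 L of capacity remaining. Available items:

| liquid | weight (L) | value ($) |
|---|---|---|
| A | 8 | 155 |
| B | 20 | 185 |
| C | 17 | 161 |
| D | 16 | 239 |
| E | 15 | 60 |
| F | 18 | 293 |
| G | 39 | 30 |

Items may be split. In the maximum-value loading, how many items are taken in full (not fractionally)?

Sort by value per unit weight and fill in that order.
Order: A (155/8=19.38) > F (293/18=16.28) > D (239/16=14.94) > C (161/17=9.47) > B (185/20=9.25) > E (60/15=4.00) > G (30/39=0.77)
Fill: take A (8 @ 155) → take F (18 @ 293) → take D (16 @ 239) → take C (17 @ 161) → take 17/20 of B → 157.25; 76/76 used.
4 item(s) taken whole; one partial (take 17/20 of B).

4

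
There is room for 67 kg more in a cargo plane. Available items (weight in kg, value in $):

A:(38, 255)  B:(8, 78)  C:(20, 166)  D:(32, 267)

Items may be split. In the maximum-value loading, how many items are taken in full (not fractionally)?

Sort by value per unit weight and fill in that order.
Ratios (sorted): B 9.75, D 8.34, C 8.30, A 6.71
take B (8 @ 78); take D (32 @ 267); take C (20 @ 166); take 7/38 of A → 46.97. Capacity used 67/67.
3 item(s) taken whole; one partial (take 7/38 of A).

3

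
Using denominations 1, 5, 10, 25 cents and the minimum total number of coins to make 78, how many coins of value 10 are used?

0

Greedy: take as many of the largest coin as possible, then repeat with the remainder.
78 = 3×25 + 3×1
Count of 10: 0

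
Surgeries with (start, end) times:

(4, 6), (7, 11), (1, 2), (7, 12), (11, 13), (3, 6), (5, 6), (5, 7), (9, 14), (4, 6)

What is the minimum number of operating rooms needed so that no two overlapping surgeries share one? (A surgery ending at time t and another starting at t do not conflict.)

The answer is the maximum number of intervals overlapping at any instant.
Events (time:±→running): 1:+→1 2:-→0 3:+→1 4:+→2 4:+→3 5:+→4 5:+→5 … peak 5.

5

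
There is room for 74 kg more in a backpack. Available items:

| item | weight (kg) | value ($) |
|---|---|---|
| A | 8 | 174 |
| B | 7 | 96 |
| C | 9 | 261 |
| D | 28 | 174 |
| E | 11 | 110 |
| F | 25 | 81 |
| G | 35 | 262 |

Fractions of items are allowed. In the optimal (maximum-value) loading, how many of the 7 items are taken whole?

5

Ratios (sorted): C 29.00, A 21.75, B 13.71, E 10.00, G 7.49, D 6.21, F 3.24
take C (9 @ 261); take A (8 @ 174); take B (7 @ 96); take E (11 @ 110); take G (35 @ 262); take 4/28 of D → 24.86. Capacity used 74/74.
5 item(s) taken whole; one partial (take 4/28 of D).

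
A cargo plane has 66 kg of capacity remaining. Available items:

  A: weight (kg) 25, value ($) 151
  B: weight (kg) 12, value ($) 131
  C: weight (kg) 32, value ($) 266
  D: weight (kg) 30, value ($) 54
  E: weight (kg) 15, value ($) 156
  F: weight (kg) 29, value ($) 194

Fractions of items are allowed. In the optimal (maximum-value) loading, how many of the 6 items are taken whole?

Sort by value per unit weight and fill in that order.
Order: B (131/12=10.92) > E (156/15=10.40) > C (266/32=8.31) > F (194/29=6.69) > A (151/25=6.04) > D (54/30=1.80)
Fill: take B (12 @ 131) → take E (15 @ 156) → take C (32 @ 266) → take 7/29 of F → 46.83; 66/66 used.
3 item(s) taken whole; one partial (take 7/29 of F).

3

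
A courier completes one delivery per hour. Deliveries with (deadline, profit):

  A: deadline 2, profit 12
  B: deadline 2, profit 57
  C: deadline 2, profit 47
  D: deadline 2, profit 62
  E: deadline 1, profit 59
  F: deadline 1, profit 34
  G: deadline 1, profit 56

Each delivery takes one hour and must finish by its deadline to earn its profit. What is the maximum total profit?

121

Sort by profit descending; place each in the latest free slot ≤ its deadline.
Profit order: D=62 E=59 B=57 G=56 C=47 F=34 A=12
Assign: D→slot 2, E→slot 1, B skipped, G skipped, C skipped, F skipped, A skipped.
Slots: [1:E] [2:D]
Profit = 59 + 62 = 121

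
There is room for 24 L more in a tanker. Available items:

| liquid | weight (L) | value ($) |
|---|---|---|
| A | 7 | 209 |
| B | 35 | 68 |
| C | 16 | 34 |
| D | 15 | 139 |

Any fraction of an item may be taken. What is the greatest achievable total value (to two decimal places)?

Sort by value per unit weight and fill in that order.
Ratios (sorted): A 29.86, D 9.27, C 2.12, B 1.94
take A (7 @ 209); take D (15 @ 139); take 2/16 of C → 4.25. Capacity used 24/24.
Total value = 352.25

352.25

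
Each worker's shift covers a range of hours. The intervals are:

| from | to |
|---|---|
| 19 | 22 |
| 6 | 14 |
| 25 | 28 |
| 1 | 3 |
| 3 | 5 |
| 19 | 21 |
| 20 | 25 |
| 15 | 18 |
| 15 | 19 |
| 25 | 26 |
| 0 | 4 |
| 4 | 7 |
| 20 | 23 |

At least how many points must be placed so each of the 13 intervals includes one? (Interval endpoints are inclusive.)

Process intervals by earliest right end; each time one isn't hit yet, stab at its right endpoint.
By right end: [1,3]  [0,4]  [3,5]  [4,7]  [6,14]  [15,18]  [15,19]  [19,21]  [19,22]  [20,23]  [20,25]  [25,26]  [25,28]
[1,3] uncovered → point at 3; [4,7] uncovered → point at 7; [15,18] uncovered → point at 18; [19,21] uncovered → point at 21; [25,26] uncovered → point at 26.
Points: 3, 7, 18, 21, 26 (5 total).

5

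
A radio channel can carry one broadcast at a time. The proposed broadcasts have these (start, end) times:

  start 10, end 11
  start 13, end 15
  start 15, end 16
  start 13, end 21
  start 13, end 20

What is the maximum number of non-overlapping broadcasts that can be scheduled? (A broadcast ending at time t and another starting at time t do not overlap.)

3

Sorted by end: (10,11)  (13,15)  (15,16)  (13,20)  (13,21)
take (10,11); take (13,15); take (15,16); skip (13,20).
Selected 3 broadcasts.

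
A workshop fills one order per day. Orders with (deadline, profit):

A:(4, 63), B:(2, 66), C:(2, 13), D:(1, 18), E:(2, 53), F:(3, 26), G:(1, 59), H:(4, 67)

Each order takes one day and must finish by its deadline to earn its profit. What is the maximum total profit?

Sort by profit descending; place each in the latest free slot ≤ its deadline.
By profit: H(d4,67), B(d2,66), A(d4,63), G(d1,59), E(d2,53), F(d3,26), D(d1,18), C(d2,13)
H→slot 4; B→slot 2; A→slot 3; G→slot 1; E skipped; F skipped; D skipped; C skipped.
Profit = 59 + 66 + 63 + 67 = 255

255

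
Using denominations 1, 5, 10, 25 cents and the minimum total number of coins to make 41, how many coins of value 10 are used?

Use the largest denomination that fits, subtract, and repeat.
41 = 1×25 + 1×10 + 1×5 + 1×1
Count of 10: 1

1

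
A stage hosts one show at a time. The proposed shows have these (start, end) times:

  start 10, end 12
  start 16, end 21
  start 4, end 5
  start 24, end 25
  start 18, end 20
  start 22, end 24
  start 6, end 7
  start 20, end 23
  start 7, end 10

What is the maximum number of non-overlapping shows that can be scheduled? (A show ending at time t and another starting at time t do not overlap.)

7

Sorted by end: (4,5)  (6,7)  (7,10)  (10,12)  (18,20)  (16,21)  (20,23)  (22,24)  (24,25)
take (4,5); take (6,7); take (7,10); take (10,12); take (18,20); skip (16,21); take (20,23); skip (22,24); take (24,25).
Selected 7 shows.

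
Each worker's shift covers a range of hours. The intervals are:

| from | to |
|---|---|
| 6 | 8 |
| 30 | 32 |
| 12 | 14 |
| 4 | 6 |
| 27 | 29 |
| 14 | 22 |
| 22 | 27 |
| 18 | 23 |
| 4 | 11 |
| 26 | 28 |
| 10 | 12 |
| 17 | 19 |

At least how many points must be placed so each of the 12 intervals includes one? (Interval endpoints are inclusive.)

5

Sorted: [4,6] [6,8] [4,11] [10,12] [12,14] [17,19] [14,22] [18,23] [22,27] [26,28] [27,29] [30,32]
{[4,6],[6,8],[4,11]} hit by 6; {[10,12],[12,14]} hit by 12; {[17,19],[14,22],[18,23]} hit by 19; {[22,27],[26,28],[27,29]} hit by 27; {[30,32]} hit by 32.
Points: 6, 12, 19, 27, 32 (5 total).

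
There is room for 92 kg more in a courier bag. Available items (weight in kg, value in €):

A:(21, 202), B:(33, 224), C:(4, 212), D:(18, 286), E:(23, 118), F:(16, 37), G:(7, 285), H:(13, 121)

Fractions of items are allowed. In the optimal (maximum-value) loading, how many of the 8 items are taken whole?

Ratios (sorted): C 53.00, G 40.71, D 15.89, A 9.62, H 9.31, B 6.79, E 5.13, F 2.31
take C (4 @ 212); take G (7 @ 285); take D (18 @ 286); take A (21 @ 202); take H (13 @ 121); take 29/33 of B → 196.85. Capacity used 92/92.
5 item(s) taken whole; one partial (take 29/33 of B).

5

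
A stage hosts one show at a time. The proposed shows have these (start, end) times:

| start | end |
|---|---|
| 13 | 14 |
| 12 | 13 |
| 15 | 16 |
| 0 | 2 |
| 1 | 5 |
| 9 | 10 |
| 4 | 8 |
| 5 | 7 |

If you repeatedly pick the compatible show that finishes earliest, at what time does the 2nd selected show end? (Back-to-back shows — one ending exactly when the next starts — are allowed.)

7

Sort by end time and greedily take each interval whose start is ≥ the last chosen end.
Sorted by end: (0,2)  (1,5)  (5,7)  (4,8)  (9,10)  (12,13)  (13,14)  (15,16)
take (0,2); take (5,7); skip (4,8); take (9,10); take (12,13); take (13,14); take (15,16).
Selected: (0,2) (5,7) (9,10) (12,13) (13,14) (15,16)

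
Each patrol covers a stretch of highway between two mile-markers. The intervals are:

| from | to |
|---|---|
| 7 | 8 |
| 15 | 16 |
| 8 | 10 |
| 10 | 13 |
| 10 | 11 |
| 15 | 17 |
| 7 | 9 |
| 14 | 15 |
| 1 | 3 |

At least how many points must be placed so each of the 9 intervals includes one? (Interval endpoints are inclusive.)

4

Sort by right endpoint; whenever an interval is uncovered, place a point at its right end.
By right end: [1,3]  [7,8]  [7,9]  [8,10]  [10,11]  [10,13]  [14,15]  [15,16]  [15,17]
[1,3] uncovered → point at 3; [7,8] uncovered → point at 8; [10,11] uncovered → point at 11; [14,15] uncovered → point at 15.
Points: 3, 8, 11, 15 (4 total).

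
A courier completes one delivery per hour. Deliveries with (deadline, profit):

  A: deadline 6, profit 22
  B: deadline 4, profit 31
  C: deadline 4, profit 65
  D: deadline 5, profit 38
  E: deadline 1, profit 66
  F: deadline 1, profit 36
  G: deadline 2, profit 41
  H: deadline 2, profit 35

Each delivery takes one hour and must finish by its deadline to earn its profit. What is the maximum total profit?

Sort by profit descending; place each in the latest free slot ≤ its deadline.
Profit order: E=66 C=65 G=41 D=38 F=36 H=35 B=31 A=22
Assign: E→slot 1, C→slot 4, G→slot 2, D→slot 5, F skipped, H skipped, B→slot 3, A→slot 6.
Slots: [1:E] [2:G] [3:B] [4:C] [5:D] [6:A]
Profit = 66 + 41 + 31 + 65 + 38 + 22 = 263

263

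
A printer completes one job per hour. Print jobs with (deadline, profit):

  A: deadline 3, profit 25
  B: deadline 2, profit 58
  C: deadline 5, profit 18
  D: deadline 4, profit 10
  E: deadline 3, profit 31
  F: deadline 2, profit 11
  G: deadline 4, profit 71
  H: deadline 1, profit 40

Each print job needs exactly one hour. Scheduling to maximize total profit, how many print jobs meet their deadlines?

Take jobs in profit order; each goes to the latest open slot no later than its deadline.
Profit order: G=71 B=58 H=40 E=31 A=25 C=18 F=11 D=10
Assign: G→slot 4, B→slot 2, H→slot 1, E→slot 3, A skipped, C→slot 5, F skipped, D skipped.
Slots: [1:H] [2:B] [3:E] [4:G] [5:C]
5 of 8 scheduled.

5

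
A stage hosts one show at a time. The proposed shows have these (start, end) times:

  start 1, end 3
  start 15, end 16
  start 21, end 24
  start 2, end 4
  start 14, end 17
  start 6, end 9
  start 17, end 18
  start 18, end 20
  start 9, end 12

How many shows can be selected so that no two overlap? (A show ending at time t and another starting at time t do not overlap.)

Sort by end time and greedily take each interval whose start is ≥ the last chosen end.
By end time: (1,3), (2,4), (6,9), (9,12), (15,16), (14,17), (17,18), (18,20), (21,24).
Pick (1,3); next start ≥ 3 → (6,9); next start ≥ 9 → (9,12); next start ≥ 12 → (15,16); next start ≥ 16 → (17,18); next start ≥ 18 → (18,20); next start ≥ 20 → (21,24).
Selected 7 shows.

7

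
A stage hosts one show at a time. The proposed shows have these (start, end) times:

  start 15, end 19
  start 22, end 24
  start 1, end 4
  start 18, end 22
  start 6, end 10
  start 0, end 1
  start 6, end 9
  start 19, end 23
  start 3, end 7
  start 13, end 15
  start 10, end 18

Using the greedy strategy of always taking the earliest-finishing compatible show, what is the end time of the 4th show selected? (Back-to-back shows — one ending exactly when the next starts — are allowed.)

Sorted by end: (0,1)  (1,4)  (3,7)  (6,9)  (6,10)  (13,15)  (10,18)  (15,19)  (18,22)  (19,23)  (22,24)
take (0,1); take (1,4); take (6,9); take (13,15); take (15,19); take (19,23).
Selected: (0,1) (1,4) (6,9) (13,15) (15,19) (19,23)

15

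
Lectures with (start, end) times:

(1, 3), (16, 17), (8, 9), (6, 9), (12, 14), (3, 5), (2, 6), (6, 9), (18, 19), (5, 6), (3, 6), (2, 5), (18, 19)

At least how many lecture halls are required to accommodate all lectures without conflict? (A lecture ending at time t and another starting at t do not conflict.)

4

Events (time:±→running): 1:+→1 2:+→2 2:+→3 3:-→2 3:+→3 3:+→4 … peak 4.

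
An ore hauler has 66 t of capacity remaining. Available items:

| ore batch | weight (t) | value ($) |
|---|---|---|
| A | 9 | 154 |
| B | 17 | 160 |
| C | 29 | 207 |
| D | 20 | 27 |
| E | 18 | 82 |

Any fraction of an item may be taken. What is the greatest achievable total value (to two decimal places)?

Order: A (154/9=17.11) > B (160/17=9.41) > C (207/29=7.14) > E (82/18=4.56) > D (27/20=1.35)
Fill: take A (9 @ 154) → take B (17 @ 160) → take C (29 @ 207) → take 11/18 of E → 50.11; 66/66 used.
Total value = 571.11

571.11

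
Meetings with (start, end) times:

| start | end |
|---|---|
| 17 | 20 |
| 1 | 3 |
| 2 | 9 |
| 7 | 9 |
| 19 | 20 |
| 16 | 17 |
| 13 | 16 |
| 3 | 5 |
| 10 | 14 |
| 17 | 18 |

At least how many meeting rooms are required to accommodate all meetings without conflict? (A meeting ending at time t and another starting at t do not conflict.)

2

starts: [1, 2, 3, 7, 10, 13, 16, 17, 17, 19]
ends:   [3, 5, 9, 9, 14, 16, 17, 18, 20, 20]
s1→1 s2→2  — peak 2.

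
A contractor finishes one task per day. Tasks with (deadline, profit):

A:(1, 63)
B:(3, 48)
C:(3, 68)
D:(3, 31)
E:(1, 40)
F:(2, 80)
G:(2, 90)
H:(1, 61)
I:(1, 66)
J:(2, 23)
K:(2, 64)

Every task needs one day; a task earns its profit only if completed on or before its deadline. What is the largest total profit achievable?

Sort by profit descending; place each in the latest free slot ≤ its deadline.
Profit order: G=90 F=80 C=68 I=66 K=64 A=63 H=61 B=48 E=40 D=31 J=23
Assign: G→slot 2, F→slot 1, C→slot 3, I skipped, K skipped, A skipped, H skipped, B skipped, E skipped, D skipped, J skipped.
Slots: [1:F] [2:G] [3:C]
Profit = 80 + 90 + 68 = 238

238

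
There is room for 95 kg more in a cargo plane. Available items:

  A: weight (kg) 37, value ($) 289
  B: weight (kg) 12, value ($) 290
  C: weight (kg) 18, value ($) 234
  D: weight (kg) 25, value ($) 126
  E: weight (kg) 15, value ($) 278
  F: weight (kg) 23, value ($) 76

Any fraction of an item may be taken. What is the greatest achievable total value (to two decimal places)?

1156.52

Order: B (290/12=24.17) > E (278/15=18.53) > C (234/18=13.00) > A (289/37=7.81) > D (126/25=5.04) > F (76/23=3.30)
Fill: take B (12 @ 290) → take E (15 @ 278) → take C (18 @ 234) → take A (37 @ 289) → take 13/25 of D → 65.52; 95/95 used.
Total value = 1156.52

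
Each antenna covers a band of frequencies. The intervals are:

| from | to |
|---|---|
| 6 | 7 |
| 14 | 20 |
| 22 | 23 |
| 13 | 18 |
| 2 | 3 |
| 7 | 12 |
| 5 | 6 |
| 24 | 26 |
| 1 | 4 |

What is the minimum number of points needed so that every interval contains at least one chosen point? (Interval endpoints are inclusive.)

Process intervals by earliest right end; each time one isn't hit yet, stab at its right endpoint.
By right end: [2,3]  [1,4]  [5,6]  [6,7]  [7,12]  [13,18]  [14,20]  [22,23]  [24,26]
[2,3] uncovered → point at 3; [5,6] uncovered → point at 6; [7,12] uncovered → point at 12; [13,18] uncovered → point at 18; [22,23] uncovered → point at 23; [24,26] uncovered → point at 26.
Points: 3, 6, 12, 18, 23, 26 (6 total).

6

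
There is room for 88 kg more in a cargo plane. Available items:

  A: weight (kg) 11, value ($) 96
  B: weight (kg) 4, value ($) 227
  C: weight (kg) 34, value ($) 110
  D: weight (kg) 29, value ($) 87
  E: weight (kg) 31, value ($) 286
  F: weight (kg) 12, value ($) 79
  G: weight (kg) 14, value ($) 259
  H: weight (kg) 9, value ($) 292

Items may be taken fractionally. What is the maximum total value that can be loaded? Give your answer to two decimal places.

Sort by value per unit weight and fill in that order.
Ratios (sorted): B 56.75, H 32.44, G 18.50, E 9.23, A 8.73, F 6.58, C 3.24, D 3.00
take B (4 @ 227); take H (9 @ 292); take G (14 @ 259); take E (31 @ 286); take A (11 @ 96); take F (12 @ 79); take 7/34 of C → 22.65. Capacity used 88/88.
Total value = 1261.65

1261.65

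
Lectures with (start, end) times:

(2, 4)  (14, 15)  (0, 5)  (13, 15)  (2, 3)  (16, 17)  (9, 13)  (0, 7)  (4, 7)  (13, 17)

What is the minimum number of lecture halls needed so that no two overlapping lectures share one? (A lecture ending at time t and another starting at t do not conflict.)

Events (time:±→running): 0:+→1 0:+→2 2:+→3 2:+→4 … peak 4.

4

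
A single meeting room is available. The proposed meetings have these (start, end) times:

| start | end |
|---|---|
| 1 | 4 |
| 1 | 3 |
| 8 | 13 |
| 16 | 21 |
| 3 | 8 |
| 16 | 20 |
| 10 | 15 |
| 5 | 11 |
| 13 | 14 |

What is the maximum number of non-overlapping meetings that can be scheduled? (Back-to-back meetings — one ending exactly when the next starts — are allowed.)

By end time: (1,3), (1,4), (3,8), (5,11), (8,13), (13,14), (10,15), (16,20), (16,21).
Pick (1,3); next start ≥ 3 → (3,8); next start ≥ 8 → (8,13); next start ≥ 13 → (13,14); next start ≥ 14 → (16,20).
Selected 5 meetings.

5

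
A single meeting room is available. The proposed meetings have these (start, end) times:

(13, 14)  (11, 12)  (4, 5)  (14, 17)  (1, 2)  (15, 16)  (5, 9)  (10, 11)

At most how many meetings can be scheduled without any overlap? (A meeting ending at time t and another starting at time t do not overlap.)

Order by finish time; keep every interval that doesn't clash with the previous kept one.
By end time: (1,2), (4,5), (5,9), (10,11), (11,12), (13,14), (15,16), (14,17).
Pick (1,2); next start ≥ 2 → (4,5); next start ≥ 5 → (5,9); next start ≥ 9 → (10,11); next start ≥ 11 → (11,12); next start ≥ 12 → (13,14); next start ≥ 14 → (15,16).
Selected 7 meetings.

7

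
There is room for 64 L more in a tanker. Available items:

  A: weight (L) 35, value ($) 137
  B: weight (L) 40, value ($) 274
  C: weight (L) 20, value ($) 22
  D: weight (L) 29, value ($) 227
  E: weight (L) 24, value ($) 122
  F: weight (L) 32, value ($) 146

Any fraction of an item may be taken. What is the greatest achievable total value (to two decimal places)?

466.75

Ratios (sorted): D 7.83, B 6.85, E 5.08, F 4.56, A 3.91, C 1.10
take D (29 @ 227); take 35/40 of B → 239.75. Capacity used 64/64.
Total value = 466.75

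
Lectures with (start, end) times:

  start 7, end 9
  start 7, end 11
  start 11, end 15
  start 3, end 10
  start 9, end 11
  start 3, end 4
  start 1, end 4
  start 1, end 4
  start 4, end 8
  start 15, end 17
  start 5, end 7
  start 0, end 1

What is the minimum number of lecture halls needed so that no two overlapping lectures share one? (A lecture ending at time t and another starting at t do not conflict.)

4

starts: [0, 1, 1, 3, 3, 4, 5, 7, 7, 9, 11, 15]
ends:   [1, 4, 4, 4, 7, 8, 9, 10, 11, 11, 15, 17]
s0→1 e1→0 s1→1 s1→2 s3→3 s3→4  — peak 4.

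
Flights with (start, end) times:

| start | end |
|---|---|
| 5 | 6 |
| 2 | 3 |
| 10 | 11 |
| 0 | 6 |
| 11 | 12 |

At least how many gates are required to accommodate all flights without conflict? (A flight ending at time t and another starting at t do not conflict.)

starts: [0, 2, 5, 10, 11]
ends:   [3, 6, 6, 11, 12]
s0→1 s2→2  — peak 2.

2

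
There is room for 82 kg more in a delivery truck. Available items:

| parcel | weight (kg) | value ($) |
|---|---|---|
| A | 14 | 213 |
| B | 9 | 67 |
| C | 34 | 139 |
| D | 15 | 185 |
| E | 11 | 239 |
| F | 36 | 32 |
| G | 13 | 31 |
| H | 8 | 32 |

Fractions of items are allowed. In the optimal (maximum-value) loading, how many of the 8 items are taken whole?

4

Greedy by value/weight ratio, highest first.
Order: E (239/11=21.73) > A (213/14=15.21) > D (185/15=12.33) > B (67/9=7.44) > C (139/34=4.09) > H (32/8=4.00) > G (31/13=2.38) > F (32/36=0.89)
Fill: take E (11 @ 239) → take A (14 @ 213) → take D (15 @ 185) → take B (9 @ 67) → take 33/34 of C → 134.91; 82/82 used.
4 item(s) taken whole; one partial (take 33/34 of C).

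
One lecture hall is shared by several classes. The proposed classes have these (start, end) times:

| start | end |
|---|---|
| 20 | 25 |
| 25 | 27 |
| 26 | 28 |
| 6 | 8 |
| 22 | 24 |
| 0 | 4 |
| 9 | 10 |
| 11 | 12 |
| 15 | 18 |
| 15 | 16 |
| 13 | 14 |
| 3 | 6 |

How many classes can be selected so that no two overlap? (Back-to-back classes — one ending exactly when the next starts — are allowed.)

Order by finish time; keep every interval that doesn't clash with the previous kept one.
Sorted by end: (0,4)  (3,6)  (6,8)  (9,10)  (11,12)  (13,14)  (15,16)  (15,18)  (22,24)  (20,25)  (25,27)  (26,28)
take (0,4); take (6,8); take (9,10); take (11,12); take (13,14); take (15,16); take (22,24); skip (20,25); take (25,27); skip (26,28).
Selected 8 classes.

8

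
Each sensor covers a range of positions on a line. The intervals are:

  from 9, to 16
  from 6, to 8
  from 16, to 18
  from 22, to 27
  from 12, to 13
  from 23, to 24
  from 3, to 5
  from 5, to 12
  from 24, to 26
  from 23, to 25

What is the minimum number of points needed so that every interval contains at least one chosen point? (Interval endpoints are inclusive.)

5

Sorted: [3,5] [6,8] [5,12] [12,13] [9,16] [16,18] [23,24] [23,25] [24,26] [22,27]
{[3,5]} hit by 5; {[6,8],[5,12]} hit by 8; {[12,13],[9,16]} hit by 13; {[16,18]} hit by 18; {[23,24],[23,25],[24,26],[22,27]} hit by 24.
Points: 5, 8, 13, 18, 24 (5 total).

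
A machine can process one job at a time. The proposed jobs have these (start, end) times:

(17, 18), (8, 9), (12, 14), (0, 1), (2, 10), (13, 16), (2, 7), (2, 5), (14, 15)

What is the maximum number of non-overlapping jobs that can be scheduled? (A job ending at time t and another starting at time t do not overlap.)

Greedy by earliest finish: after sorting by end time, pick each interval compatible with the last pick.
By end time: (0,1), (2,5), (2,7), (8,9), (2,10), (12,14), (14,15), (13,16), (17,18).
Pick (0,1); next start ≥ 1 → (2,5); next start ≥ 5 → (8,9); next start ≥ 9 → (12,14); next start ≥ 14 → (14,15); next start ≥ 15 → (17,18).
Selected 6 jobs.

6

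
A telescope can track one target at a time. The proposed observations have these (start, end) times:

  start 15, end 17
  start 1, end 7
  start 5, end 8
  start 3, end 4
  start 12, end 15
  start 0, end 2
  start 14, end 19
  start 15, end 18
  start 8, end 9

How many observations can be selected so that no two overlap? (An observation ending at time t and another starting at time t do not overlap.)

Sorted by end: (0,2)  (3,4)  (1,7)  (5,8)  (8,9)  (12,15)  (15,17)  (15,18)  (14,19)
take (0,2); take (3,4); take (5,8); take (8,9); take (12,15); take (15,17).
Selected 6 observations.

6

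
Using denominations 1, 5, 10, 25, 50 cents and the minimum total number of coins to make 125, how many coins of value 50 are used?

2

Greedy: take as many of the largest coin as possible, then repeat with the remainder.
125 = 2×50 + 1×25
Count of 50: 2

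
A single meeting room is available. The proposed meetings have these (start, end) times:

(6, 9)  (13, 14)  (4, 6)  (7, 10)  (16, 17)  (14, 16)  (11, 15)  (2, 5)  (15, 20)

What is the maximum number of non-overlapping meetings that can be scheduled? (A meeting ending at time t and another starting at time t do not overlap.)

Order by finish time; keep every interval that doesn't clash with the previous kept one.
By end time: (2,5), (4,6), (6,9), (7,10), (13,14), (11,15), (14,16), (16,17), (15,20).
Pick (2,5); next start ≥ 5 → (6,9); next start ≥ 9 → (13,14); next start ≥ 14 → (14,16); next start ≥ 16 → (16,17).
Selected 5 meetings.

5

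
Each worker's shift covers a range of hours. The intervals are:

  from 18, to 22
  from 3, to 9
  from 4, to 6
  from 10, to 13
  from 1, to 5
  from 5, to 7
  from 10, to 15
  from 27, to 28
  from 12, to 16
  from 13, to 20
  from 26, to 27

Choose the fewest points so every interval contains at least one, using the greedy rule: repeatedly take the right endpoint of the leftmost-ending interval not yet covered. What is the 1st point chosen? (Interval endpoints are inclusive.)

5

Sort by right endpoint; whenever an interval is uncovered, place a point at its right end.
By right end: [1,5]  [4,6]  [5,7]  [3,9]  [10,13]  [10,15]  [12,16]  [13,20]  [18,22]  [26,27]  [27,28]
[1,5] uncovered → point at 5; [10,13] uncovered → point at 13; [18,22] uncovered → point at 22; [26,27] uncovered → point at 27.
Points: 5, 13, 22, 27 (4 total).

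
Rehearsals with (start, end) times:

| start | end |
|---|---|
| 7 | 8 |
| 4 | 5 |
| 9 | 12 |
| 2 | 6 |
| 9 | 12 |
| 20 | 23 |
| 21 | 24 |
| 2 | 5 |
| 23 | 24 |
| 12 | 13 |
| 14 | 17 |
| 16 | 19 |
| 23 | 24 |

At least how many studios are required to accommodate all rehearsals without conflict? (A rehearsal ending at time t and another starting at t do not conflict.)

3

The answer is the maximum number of intervals overlapping at any instant.
Events (time:±→running): 2:+→1 2:+→2 4:+→3 … peak 3.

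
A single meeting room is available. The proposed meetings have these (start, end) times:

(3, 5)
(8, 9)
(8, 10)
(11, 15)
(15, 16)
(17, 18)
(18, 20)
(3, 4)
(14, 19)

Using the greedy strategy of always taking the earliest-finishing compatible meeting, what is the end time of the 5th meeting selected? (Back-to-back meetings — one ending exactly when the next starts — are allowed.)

18

Greedy by earliest finish: after sorting by end time, pick each interval compatible with the last pick.
By end time: (3,4), (3,5), (8,9), (8,10), (11,15), (15,16), (17,18), (14,19), (18,20).
Pick (3,4); next start ≥ 4 → (8,9); next start ≥ 9 → (11,15); next start ≥ 15 → (15,16); next start ≥ 16 → (17,18); next start ≥ 18 → (18,20).
Selected: (3,4) (8,9) (11,15) (15,16) (17,18) (18,20)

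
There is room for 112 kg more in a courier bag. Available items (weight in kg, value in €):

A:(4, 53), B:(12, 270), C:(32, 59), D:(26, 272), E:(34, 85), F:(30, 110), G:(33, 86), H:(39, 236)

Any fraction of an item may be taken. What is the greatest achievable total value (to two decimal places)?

943.61

Sort by value per unit weight and fill in that order.
Order: B (270/12=22.50) > A (53/4=13.25) > D (272/26=10.46) > H (236/39=6.05) > F (110/30=3.67) > G (86/33=2.61) > E (85/34=2.50) > C (59/32=1.84)
Fill: take B (12 @ 270) → take A (4 @ 53) → take D (26 @ 272) → take H (39 @ 236) → take F (30 @ 110) → take 1/33 of G → 2.61; 112/112 used.
Total value = 943.61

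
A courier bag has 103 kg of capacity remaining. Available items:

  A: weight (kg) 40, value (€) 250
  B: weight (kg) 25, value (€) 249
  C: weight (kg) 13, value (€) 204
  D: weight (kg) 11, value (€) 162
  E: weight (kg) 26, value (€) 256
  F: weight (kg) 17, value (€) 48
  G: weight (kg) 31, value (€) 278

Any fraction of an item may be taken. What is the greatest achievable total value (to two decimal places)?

Sort by value per unit weight and fill in that order.
Ratios (sorted): C 15.69, D 14.73, B 9.96, E 9.85, G 8.97, A 6.25, F 2.82
take C (13 @ 204); take D (11 @ 162); take B (25 @ 249); take E (26 @ 256); take 28/31 of G → 251.10. Capacity used 103/103.
Total value = 1122.10

1122.10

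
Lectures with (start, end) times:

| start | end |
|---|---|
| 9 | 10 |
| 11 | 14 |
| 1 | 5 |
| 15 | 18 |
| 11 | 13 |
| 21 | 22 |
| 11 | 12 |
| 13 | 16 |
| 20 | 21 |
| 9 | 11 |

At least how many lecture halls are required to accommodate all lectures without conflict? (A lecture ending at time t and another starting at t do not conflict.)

The answer is the maximum number of intervals overlapping at any instant.
Events (time:±→running): 1:+→1 5:-→0 9:+→1 9:+→2 10:-→1 11:-→0 11:+→1 11:+→2 11:+→3 … peak 3.

3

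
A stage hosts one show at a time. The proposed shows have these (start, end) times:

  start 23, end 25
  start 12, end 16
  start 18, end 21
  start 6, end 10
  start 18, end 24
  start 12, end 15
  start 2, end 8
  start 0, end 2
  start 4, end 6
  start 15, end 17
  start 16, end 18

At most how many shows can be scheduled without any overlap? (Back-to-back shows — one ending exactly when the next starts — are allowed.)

Sorted by end: (0,2)  (4,6)  (2,8)  (6,10)  (12,15)  (12,16)  (15,17)  (16,18)  (18,21)  (18,24)  (23,25)
take (0,2); take (4,6); take (6,10); take (12,15); take (15,17); take (18,21); skip (18,24); take (23,25).
Selected 7 shows.

7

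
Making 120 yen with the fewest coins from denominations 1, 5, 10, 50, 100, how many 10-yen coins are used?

2

Greedy: take as many of the largest coin as possible, then repeat with the remainder.
120 = 1×100 + 2×10
Count of 10: 2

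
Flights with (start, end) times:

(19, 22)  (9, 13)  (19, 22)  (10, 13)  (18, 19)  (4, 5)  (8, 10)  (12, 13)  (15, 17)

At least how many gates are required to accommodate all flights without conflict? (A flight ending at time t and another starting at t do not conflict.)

Events (time:±→running): 4:+→1 5:-→0 8:+→1 9:+→2 10:-→1 10:+→2 12:+→3 … peak 3.

3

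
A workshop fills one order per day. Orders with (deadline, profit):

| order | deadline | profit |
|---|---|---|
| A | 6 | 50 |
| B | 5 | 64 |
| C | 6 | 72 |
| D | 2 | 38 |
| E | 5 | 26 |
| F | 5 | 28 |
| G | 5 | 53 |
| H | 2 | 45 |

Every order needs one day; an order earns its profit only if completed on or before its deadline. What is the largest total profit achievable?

322

Profit order: C=72 B=64 G=53 A=50 H=45 D=38 F=28 E=26
Assign: C→slot 6, B→slot 5, G→slot 4, A→slot 3, H→slot 2, D→slot 1, F skipped, E skipped.
Slots: [1:D] [2:H] [3:A] [4:G] [5:B] [6:C]
Profit = 38 + 45 + 50 + 53 + 64 + 72 = 322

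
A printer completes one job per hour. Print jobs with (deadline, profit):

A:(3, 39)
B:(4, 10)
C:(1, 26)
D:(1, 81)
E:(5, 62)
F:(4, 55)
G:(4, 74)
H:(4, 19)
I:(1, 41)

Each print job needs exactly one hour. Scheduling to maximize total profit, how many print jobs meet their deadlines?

Profit order: D=81 G=74 E=62 F=55 I=41 A=39 C=26 H=19 B=10
Assign: D→slot 1, G→slot 4, E→slot 5, F→slot 3, I skipped, A→slot 2, C skipped, H skipped, B skipped.
Slots: [1:D] [2:A] [3:F] [4:G] [5:E]
5 of 9 scheduled.

5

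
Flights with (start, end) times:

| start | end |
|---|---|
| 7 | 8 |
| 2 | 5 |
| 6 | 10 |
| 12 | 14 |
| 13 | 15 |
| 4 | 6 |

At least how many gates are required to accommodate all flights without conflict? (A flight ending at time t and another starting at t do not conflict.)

The answer is the maximum number of intervals overlapping at any instant.
starts: [2, 4, 6, 7, 12, 13]
ends:   [5, 6, 8, 10, 14, 15]
s2→1 s4→2  — peak 2.

2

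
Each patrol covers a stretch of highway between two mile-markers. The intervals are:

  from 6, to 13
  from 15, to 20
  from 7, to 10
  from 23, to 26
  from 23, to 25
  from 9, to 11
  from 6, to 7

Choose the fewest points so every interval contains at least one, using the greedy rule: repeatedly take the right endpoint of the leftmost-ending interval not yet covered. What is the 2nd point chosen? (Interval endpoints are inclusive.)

11

Sort by right endpoint; whenever an interval is uncovered, place a point at its right end.
By right end: [6,7]  [7,10]  [9,11]  [6,13]  [15,20]  [23,25]  [23,26]
[6,7] uncovered → point at 7; [9,11] uncovered → point at 11; [15,20] uncovered → point at 20; [23,25] uncovered → point at 25.
Points: 7, 11, 20, 25 (4 total).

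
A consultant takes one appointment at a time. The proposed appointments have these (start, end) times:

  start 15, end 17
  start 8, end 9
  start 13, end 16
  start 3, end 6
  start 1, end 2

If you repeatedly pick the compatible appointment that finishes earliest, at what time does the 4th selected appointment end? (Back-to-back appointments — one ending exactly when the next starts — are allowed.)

Greedy by earliest finish: after sorting by end time, pick each interval compatible with the last pick.
By end time: (1,2), (3,6), (8,9), (13,16), (15,17).
Pick (1,2); next start ≥ 2 → (3,6); next start ≥ 6 → (8,9); next start ≥ 9 → (13,16).
Selected: (1,2) (3,6) (8,9) (13,16)

16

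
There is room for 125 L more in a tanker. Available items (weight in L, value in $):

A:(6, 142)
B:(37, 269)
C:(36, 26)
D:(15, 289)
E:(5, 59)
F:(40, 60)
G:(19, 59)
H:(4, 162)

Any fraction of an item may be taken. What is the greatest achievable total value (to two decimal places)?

1038.50

Greedy by value/weight ratio, highest first.
Order: H (162/4=40.50) > A (142/6=23.67) > D (289/15=19.27) > E (59/5=11.80) > B (269/37=7.27) > G (59/19=3.11) > F (60/40=1.50) > C (26/36=0.72)
Fill: take H (4 @ 162) → take A (6 @ 142) → take D (15 @ 289) → take E (5 @ 59) → take B (37 @ 269) → take G (19 @ 59) → take 39/40 of F → 58.50; 125/125 used.
Total value = 1038.50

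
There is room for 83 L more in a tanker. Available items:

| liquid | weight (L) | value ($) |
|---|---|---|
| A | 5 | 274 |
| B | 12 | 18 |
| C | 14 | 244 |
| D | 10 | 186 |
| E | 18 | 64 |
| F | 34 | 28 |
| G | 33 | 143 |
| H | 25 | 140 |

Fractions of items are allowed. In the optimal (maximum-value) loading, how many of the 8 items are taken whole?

4

Greedy by value/weight ratio, highest first.
Order: A (274/5=54.80) > D (186/10=18.60) > C (244/14=17.43) > H (140/25=5.60) > G (143/33=4.33) > E (64/18=3.56) > B (18/12=1.50) > F (28/34=0.82)
Fill: take A (5 @ 274) → take D (10 @ 186) → take C (14 @ 244) → take H (25 @ 140) → take 29/33 of G → 125.67; 83/83 used.
4 item(s) taken whole; one partial (take 29/33 of G).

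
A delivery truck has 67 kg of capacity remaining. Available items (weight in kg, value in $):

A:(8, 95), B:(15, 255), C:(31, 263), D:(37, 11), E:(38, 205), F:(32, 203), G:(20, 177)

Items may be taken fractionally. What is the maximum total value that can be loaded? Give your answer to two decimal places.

730.61

Sort by value per unit weight and fill in that order.
Ratios (sorted): B 17.00, A 11.88, G 8.85, C 8.48, F 6.34, E 5.39, D 0.30
take B (15 @ 255); take A (8 @ 95); take G (20 @ 177); take 24/31 of C → 203.61. Capacity used 67/67.
Total value = 730.61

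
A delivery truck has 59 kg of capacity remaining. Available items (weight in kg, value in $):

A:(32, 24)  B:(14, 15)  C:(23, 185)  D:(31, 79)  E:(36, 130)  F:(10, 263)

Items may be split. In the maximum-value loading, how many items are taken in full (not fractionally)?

2

Ratios (sorted): F 26.30, C 8.04, E 3.61, D 2.55, B 1.07, A 0.75
take F (10 @ 263); take C (23 @ 185); take 26/36 of E → 93.89. Capacity used 59/59.
2 item(s) taken whole; one partial (take 26/36 of E).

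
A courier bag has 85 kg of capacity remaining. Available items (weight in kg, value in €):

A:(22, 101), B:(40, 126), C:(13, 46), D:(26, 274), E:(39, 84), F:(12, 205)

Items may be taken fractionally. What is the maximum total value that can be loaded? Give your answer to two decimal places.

663.80

Order: F (205/12=17.08) > D (274/26=10.54) > A (101/22=4.59) > C (46/13=3.54) > B (126/40=3.15) > E (84/39=2.15)
Fill: take F (12 @ 205) → take D (26 @ 274) → take A (22 @ 101) → take C (13 @ 46) → take 12/40 of B → 37.80; 85/85 used.
Total value = 663.80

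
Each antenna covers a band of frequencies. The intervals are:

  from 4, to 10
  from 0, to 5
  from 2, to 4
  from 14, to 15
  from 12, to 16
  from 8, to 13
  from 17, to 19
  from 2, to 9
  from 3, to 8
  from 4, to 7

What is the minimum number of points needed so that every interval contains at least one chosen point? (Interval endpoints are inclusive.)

Sort by right endpoint; whenever an interval is uncovered, place a point at its right end.
By right end: [2,4]  [0,5]  [4,7]  [3,8]  [2,9]  [4,10]  [8,13]  [14,15]  [12,16]  [17,19]
[2,4] uncovered → point at 4; [8,13] uncovered → point at 13; [14,15] uncovered → point at 15; [17,19] uncovered → point at 19.
Points: 4, 13, 15, 19 (4 total).

4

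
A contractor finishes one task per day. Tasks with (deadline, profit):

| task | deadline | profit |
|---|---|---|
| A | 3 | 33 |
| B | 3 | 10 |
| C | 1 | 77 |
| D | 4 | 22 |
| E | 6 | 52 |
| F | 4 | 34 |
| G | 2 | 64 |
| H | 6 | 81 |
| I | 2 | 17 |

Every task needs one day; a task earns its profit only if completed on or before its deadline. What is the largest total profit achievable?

341

Profit order: H=81 C=77 G=64 E=52 F=34 A=33 D=22 I=17 B=10
Assign: H→slot 6, C→slot 1, G→slot 2, E→slot 5, F→slot 4, A→slot 3, D skipped, I skipped, B skipped.
Slots: [1:C] [2:G] [3:A] [4:F] [5:E] [6:H]
Profit = 77 + 64 + 33 + 34 + 52 + 81 = 341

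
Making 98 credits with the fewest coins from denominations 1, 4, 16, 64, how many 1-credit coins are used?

98 = 1×64 + 2×16 + 2×1
Count of 1: 2

2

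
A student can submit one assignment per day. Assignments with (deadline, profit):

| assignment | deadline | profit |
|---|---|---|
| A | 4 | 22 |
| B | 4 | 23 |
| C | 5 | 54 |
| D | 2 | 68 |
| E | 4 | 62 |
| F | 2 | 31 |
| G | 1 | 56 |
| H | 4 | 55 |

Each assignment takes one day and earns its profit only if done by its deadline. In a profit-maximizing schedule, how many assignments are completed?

5

Sort by profit descending; place each in the latest free slot ≤ its deadline.
By profit: D(d2,68), E(d4,62), G(d1,56), H(d4,55), C(d5,54), F(d2,31), B(d4,23), A(d4,22)
D→slot 2; E→slot 4; G→slot 1; H→slot 3; C→slot 5; F skipped; B skipped; A skipped.
5 of 8 scheduled.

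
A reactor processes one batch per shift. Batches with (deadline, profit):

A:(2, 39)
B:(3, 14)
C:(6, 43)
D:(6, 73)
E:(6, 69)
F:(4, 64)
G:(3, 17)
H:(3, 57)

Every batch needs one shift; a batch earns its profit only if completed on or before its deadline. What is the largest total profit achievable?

Sort by profit descending; place each in the latest free slot ≤ its deadline.
By profit: D(d6,73), E(d6,69), F(d4,64), H(d3,57), C(d6,43), A(d2,39), G(d3,17), B(d3,14)
D→slot 6; E→slot 5; F→slot 4; H→slot 3; C→slot 2; A→slot 1; G skipped; B skipped.
Profit = 39 + 43 + 57 + 64 + 69 + 73 = 345

345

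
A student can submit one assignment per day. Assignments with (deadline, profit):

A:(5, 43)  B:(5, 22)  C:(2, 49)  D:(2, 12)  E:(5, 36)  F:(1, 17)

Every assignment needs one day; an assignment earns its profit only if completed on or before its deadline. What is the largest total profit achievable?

167

Sort by profit descending; place each in the latest free slot ≤ its deadline.
Profit order: C=49 A=43 E=36 B=22 F=17 D=12
Assign: C→slot 2, A→slot 5, E→slot 4, B→slot 3, F→slot 1, D skipped.
Slots: [1:F] [2:C] [3:B] [4:E] [5:A]
Profit = 17 + 49 + 22 + 36 + 43 = 167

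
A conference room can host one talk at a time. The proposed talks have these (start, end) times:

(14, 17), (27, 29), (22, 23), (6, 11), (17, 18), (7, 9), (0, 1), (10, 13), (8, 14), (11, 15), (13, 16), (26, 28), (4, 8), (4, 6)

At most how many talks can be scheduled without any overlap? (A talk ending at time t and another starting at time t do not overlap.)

Order by finish time; keep every interval that doesn't clash with the previous kept one.
Sorted by end: (0,1)  (4,6)  (4,8)  (7,9)  (6,11)  (10,13)  (8,14)  (11,15)  (13,16)  (14,17)  (17,18)  (22,23)  (26,28)  (27,29)
take (0,1); take (4,6); take (7,9); take (10,13); skip (8,14); take (13,16); skip (14,17); take (17,18); take (22,23); take (26,28).
Selected 8 talks.

8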